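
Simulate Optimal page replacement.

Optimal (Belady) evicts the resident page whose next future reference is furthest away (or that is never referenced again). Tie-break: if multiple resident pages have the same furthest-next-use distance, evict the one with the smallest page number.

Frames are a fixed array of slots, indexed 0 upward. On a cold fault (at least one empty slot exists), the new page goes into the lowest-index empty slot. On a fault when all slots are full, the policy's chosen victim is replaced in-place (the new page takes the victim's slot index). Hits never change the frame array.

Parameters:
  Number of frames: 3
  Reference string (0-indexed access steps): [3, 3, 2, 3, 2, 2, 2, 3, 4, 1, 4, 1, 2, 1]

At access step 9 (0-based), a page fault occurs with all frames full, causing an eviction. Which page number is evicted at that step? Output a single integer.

Step 0: ref 3 -> FAULT, frames=[3,-,-]
Step 1: ref 3 -> HIT, frames=[3,-,-]
Step 2: ref 2 -> FAULT, frames=[3,2,-]
Step 3: ref 3 -> HIT, frames=[3,2,-]
Step 4: ref 2 -> HIT, frames=[3,2,-]
Step 5: ref 2 -> HIT, frames=[3,2,-]
Step 6: ref 2 -> HIT, frames=[3,2,-]
Step 7: ref 3 -> HIT, frames=[3,2,-]
Step 8: ref 4 -> FAULT, frames=[3,2,4]
Step 9: ref 1 -> FAULT, evict 3, frames=[1,2,4]
At step 9: evicted page 3

Answer: 3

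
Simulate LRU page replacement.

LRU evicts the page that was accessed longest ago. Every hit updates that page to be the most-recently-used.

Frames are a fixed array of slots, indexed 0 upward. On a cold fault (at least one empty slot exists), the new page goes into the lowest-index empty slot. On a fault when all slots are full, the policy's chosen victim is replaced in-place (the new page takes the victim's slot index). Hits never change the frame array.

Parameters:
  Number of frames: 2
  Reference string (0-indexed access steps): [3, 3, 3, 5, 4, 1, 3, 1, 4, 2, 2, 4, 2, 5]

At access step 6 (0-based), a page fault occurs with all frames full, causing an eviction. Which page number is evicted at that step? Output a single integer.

Answer: 4

Derivation:
Step 0: ref 3 -> FAULT, frames=[3,-]
Step 1: ref 3 -> HIT, frames=[3,-]
Step 2: ref 3 -> HIT, frames=[3,-]
Step 3: ref 5 -> FAULT, frames=[3,5]
Step 4: ref 4 -> FAULT, evict 3, frames=[4,5]
Step 5: ref 1 -> FAULT, evict 5, frames=[4,1]
Step 6: ref 3 -> FAULT, evict 4, frames=[3,1]
At step 6: evicted page 4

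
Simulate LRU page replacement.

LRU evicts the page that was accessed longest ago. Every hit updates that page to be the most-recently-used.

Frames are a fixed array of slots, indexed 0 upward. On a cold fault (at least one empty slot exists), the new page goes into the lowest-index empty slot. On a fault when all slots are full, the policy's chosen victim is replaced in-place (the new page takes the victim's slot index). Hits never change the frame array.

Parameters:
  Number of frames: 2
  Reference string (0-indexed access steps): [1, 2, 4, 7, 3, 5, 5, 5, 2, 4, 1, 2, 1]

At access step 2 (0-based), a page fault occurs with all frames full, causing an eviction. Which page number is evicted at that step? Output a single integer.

Answer: 1

Derivation:
Step 0: ref 1 -> FAULT, frames=[1,-]
Step 1: ref 2 -> FAULT, frames=[1,2]
Step 2: ref 4 -> FAULT, evict 1, frames=[4,2]
At step 2: evicted page 1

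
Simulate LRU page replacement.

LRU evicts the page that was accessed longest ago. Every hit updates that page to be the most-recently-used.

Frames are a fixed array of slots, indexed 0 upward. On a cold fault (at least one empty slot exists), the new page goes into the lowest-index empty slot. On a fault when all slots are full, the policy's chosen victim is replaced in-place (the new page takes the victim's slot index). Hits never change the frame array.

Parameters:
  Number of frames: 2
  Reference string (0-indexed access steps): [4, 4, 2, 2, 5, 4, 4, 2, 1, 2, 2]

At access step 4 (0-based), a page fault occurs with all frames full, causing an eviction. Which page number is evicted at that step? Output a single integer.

Step 0: ref 4 -> FAULT, frames=[4,-]
Step 1: ref 4 -> HIT, frames=[4,-]
Step 2: ref 2 -> FAULT, frames=[4,2]
Step 3: ref 2 -> HIT, frames=[4,2]
Step 4: ref 5 -> FAULT, evict 4, frames=[5,2]
At step 4: evicted page 4

Answer: 4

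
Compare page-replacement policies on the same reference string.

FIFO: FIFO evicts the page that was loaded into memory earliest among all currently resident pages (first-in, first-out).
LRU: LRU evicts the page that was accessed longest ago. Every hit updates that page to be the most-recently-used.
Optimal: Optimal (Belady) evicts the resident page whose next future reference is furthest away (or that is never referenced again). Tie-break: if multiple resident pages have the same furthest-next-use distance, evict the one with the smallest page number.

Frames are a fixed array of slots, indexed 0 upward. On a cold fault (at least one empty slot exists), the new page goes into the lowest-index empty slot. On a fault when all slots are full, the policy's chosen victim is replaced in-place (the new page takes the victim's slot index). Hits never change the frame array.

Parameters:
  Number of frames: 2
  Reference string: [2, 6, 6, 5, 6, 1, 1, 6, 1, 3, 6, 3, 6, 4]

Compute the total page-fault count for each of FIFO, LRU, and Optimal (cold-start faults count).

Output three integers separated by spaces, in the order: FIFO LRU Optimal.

--- FIFO ---
  step 0: ref 2 -> FAULT, frames=[2,-] (faults so far: 1)
  step 1: ref 6 -> FAULT, frames=[2,6] (faults so far: 2)
  step 2: ref 6 -> HIT, frames=[2,6] (faults so far: 2)
  step 3: ref 5 -> FAULT, evict 2, frames=[5,6] (faults so far: 3)
  step 4: ref 6 -> HIT, frames=[5,6] (faults so far: 3)
  step 5: ref 1 -> FAULT, evict 6, frames=[5,1] (faults so far: 4)
  step 6: ref 1 -> HIT, frames=[5,1] (faults so far: 4)
  step 7: ref 6 -> FAULT, evict 5, frames=[6,1] (faults so far: 5)
  step 8: ref 1 -> HIT, frames=[6,1] (faults so far: 5)
  step 9: ref 3 -> FAULT, evict 1, frames=[6,3] (faults so far: 6)
  step 10: ref 6 -> HIT, frames=[6,3] (faults so far: 6)
  step 11: ref 3 -> HIT, frames=[6,3] (faults so far: 6)
  step 12: ref 6 -> HIT, frames=[6,3] (faults so far: 6)
  step 13: ref 4 -> FAULT, evict 6, frames=[4,3] (faults so far: 7)
  FIFO total faults: 7
--- LRU ---
  step 0: ref 2 -> FAULT, frames=[2,-] (faults so far: 1)
  step 1: ref 6 -> FAULT, frames=[2,6] (faults so far: 2)
  step 2: ref 6 -> HIT, frames=[2,6] (faults so far: 2)
  step 3: ref 5 -> FAULT, evict 2, frames=[5,6] (faults so far: 3)
  step 4: ref 6 -> HIT, frames=[5,6] (faults so far: 3)
  step 5: ref 1 -> FAULT, evict 5, frames=[1,6] (faults so far: 4)
  step 6: ref 1 -> HIT, frames=[1,6] (faults so far: 4)
  step 7: ref 6 -> HIT, frames=[1,6] (faults so far: 4)
  step 8: ref 1 -> HIT, frames=[1,6] (faults so far: 4)
  step 9: ref 3 -> FAULT, evict 6, frames=[1,3] (faults so far: 5)
  step 10: ref 6 -> FAULT, evict 1, frames=[6,3] (faults so far: 6)
  step 11: ref 3 -> HIT, frames=[6,3] (faults so far: 6)
  step 12: ref 6 -> HIT, frames=[6,3] (faults so far: 6)
  step 13: ref 4 -> FAULT, evict 3, frames=[6,4] (faults so far: 7)
  LRU total faults: 7
--- Optimal ---
  step 0: ref 2 -> FAULT, frames=[2,-] (faults so far: 1)
  step 1: ref 6 -> FAULT, frames=[2,6] (faults so far: 2)
  step 2: ref 6 -> HIT, frames=[2,6] (faults so far: 2)
  step 3: ref 5 -> FAULT, evict 2, frames=[5,6] (faults so far: 3)
  step 4: ref 6 -> HIT, frames=[5,6] (faults so far: 3)
  step 5: ref 1 -> FAULT, evict 5, frames=[1,6] (faults so far: 4)
  step 6: ref 1 -> HIT, frames=[1,6] (faults so far: 4)
  step 7: ref 6 -> HIT, frames=[1,6] (faults so far: 4)
  step 8: ref 1 -> HIT, frames=[1,6] (faults so far: 4)
  step 9: ref 3 -> FAULT, evict 1, frames=[3,6] (faults so far: 5)
  step 10: ref 6 -> HIT, frames=[3,6] (faults so far: 5)
  step 11: ref 3 -> HIT, frames=[3,6] (faults so far: 5)
  step 12: ref 6 -> HIT, frames=[3,6] (faults so far: 5)
  step 13: ref 4 -> FAULT, evict 3, frames=[4,6] (faults so far: 6)
  Optimal total faults: 6

Answer: 7 7 6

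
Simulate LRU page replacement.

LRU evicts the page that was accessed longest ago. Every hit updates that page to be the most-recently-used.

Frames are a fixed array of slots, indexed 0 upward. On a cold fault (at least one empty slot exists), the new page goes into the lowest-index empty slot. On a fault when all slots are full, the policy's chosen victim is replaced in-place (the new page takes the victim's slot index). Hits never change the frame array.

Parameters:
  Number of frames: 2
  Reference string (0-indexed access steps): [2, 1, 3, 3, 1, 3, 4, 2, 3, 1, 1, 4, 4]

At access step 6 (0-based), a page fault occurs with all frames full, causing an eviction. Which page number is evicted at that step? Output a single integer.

Step 0: ref 2 -> FAULT, frames=[2,-]
Step 1: ref 1 -> FAULT, frames=[2,1]
Step 2: ref 3 -> FAULT, evict 2, frames=[3,1]
Step 3: ref 3 -> HIT, frames=[3,1]
Step 4: ref 1 -> HIT, frames=[3,1]
Step 5: ref 3 -> HIT, frames=[3,1]
Step 6: ref 4 -> FAULT, evict 1, frames=[3,4]
At step 6: evicted page 1

Answer: 1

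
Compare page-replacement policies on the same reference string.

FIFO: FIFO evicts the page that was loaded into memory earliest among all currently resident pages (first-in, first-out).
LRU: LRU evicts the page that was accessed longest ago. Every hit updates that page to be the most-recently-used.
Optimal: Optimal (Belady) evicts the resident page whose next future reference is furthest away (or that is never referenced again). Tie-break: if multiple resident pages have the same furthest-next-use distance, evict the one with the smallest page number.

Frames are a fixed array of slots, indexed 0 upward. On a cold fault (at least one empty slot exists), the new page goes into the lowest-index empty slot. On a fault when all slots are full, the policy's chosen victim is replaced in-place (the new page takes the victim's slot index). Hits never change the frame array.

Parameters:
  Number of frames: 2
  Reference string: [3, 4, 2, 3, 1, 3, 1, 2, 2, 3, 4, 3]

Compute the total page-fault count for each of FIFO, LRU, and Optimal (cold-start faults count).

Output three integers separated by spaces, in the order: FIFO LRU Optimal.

Answer: 8 8 6

Derivation:
--- FIFO ---
  step 0: ref 3 -> FAULT, frames=[3,-] (faults so far: 1)
  step 1: ref 4 -> FAULT, frames=[3,4] (faults so far: 2)
  step 2: ref 2 -> FAULT, evict 3, frames=[2,4] (faults so far: 3)
  step 3: ref 3 -> FAULT, evict 4, frames=[2,3] (faults so far: 4)
  step 4: ref 1 -> FAULT, evict 2, frames=[1,3] (faults so far: 5)
  step 5: ref 3 -> HIT, frames=[1,3] (faults so far: 5)
  step 6: ref 1 -> HIT, frames=[1,3] (faults so far: 5)
  step 7: ref 2 -> FAULT, evict 3, frames=[1,2] (faults so far: 6)
  step 8: ref 2 -> HIT, frames=[1,2] (faults so far: 6)
  step 9: ref 3 -> FAULT, evict 1, frames=[3,2] (faults so far: 7)
  step 10: ref 4 -> FAULT, evict 2, frames=[3,4] (faults so far: 8)
  step 11: ref 3 -> HIT, frames=[3,4] (faults so far: 8)
  FIFO total faults: 8
--- LRU ---
  step 0: ref 3 -> FAULT, frames=[3,-] (faults so far: 1)
  step 1: ref 4 -> FAULT, frames=[3,4] (faults so far: 2)
  step 2: ref 2 -> FAULT, evict 3, frames=[2,4] (faults so far: 3)
  step 3: ref 3 -> FAULT, evict 4, frames=[2,3] (faults so far: 4)
  step 4: ref 1 -> FAULT, evict 2, frames=[1,3] (faults so far: 5)
  step 5: ref 3 -> HIT, frames=[1,3] (faults so far: 5)
  step 6: ref 1 -> HIT, frames=[1,3] (faults so far: 5)
  step 7: ref 2 -> FAULT, evict 3, frames=[1,2] (faults so far: 6)
  step 8: ref 2 -> HIT, frames=[1,2] (faults so far: 6)
  step 9: ref 3 -> FAULT, evict 1, frames=[3,2] (faults so far: 7)
  step 10: ref 4 -> FAULT, evict 2, frames=[3,4] (faults so far: 8)
  step 11: ref 3 -> HIT, frames=[3,4] (faults so far: 8)
  LRU total faults: 8
--- Optimal ---
  step 0: ref 3 -> FAULT, frames=[3,-] (faults so far: 1)
  step 1: ref 4 -> FAULT, frames=[3,4] (faults so far: 2)
  step 2: ref 2 -> FAULT, evict 4, frames=[3,2] (faults so far: 3)
  step 3: ref 3 -> HIT, frames=[3,2] (faults so far: 3)
  step 4: ref 1 -> FAULT, evict 2, frames=[3,1] (faults so far: 4)
  step 5: ref 3 -> HIT, frames=[3,1] (faults so far: 4)
  step 6: ref 1 -> HIT, frames=[3,1] (faults so far: 4)
  step 7: ref 2 -> FAULT, evict 1, frames=[3,2] (faults so far: 5)
  step 8: ref 2 -> HIT, frames=[3,2] (faults so far: 5)
  step 9: ref 3 -> HIT, frames=[3,2] (faults so far: 5)
  step 10: ref 4 -> FAULT, evict 2, frames=[3,4] (faults so far: 6)
  step 11: ref 3 -> HIT, frames=[3,4] (faults so far: 6)
  Optimal total faults: 6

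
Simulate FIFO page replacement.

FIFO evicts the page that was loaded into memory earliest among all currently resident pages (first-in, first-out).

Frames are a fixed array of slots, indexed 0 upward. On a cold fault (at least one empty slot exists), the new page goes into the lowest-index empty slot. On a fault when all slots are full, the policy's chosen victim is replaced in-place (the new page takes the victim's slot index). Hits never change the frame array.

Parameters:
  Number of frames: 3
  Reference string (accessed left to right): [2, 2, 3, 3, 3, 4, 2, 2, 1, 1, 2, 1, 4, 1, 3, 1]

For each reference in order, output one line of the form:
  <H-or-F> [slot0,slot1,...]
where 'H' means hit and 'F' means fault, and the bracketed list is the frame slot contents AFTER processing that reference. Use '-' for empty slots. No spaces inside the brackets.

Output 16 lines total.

F [2,-,-]
H [2,-,-]
F [2,3,-]
H [2,3,-]
H [2,3,-]
F [2,3,4]
H [2,3,4]
H [2,3,4]
F [1,3,4]
H [1,3,4]
F [1,2,4]
H [1,2,4]
H [1,2,4]
H [1,2,4]
F [1,2,3]
H [1,2,3]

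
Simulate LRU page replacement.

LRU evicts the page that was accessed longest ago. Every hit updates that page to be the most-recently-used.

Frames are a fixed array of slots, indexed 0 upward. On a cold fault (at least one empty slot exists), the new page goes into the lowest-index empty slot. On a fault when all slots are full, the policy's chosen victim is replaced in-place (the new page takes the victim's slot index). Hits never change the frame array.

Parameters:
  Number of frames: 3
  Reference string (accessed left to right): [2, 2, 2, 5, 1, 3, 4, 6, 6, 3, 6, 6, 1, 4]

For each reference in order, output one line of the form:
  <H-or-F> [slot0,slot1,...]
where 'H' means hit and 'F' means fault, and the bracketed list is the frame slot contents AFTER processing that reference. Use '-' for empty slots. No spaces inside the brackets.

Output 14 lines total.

F [2,-,-]
H [2,-,-]
H [2,-,-]
F [2,5,-]
F [2,5,1]
F [3,5,1]
F [3,4,1]
F [3,4,6]
H [3,4,6]
H [3,4,6]
H [3,4,6]
H [3,4,6]
F [3,1,6]
F [4,1,6]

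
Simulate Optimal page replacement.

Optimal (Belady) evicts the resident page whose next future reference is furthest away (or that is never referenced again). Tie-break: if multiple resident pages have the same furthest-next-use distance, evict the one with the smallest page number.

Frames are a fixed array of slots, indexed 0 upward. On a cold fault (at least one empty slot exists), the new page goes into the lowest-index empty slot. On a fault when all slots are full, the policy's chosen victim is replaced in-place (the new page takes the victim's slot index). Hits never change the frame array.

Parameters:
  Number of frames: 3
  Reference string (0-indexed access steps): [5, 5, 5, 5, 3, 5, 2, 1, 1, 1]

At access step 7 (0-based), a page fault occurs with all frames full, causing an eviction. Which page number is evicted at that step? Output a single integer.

Step 0: ref 5 -> FAULT, frames=[5,-,-]
Step 1: ref 5 -> HIT, frames=[5,-,-]
Step 2: ref 5 -> HIT, frames=[5,-,-]
Step 3: ref 5 -> HIT, frames=[5,-,-]
Step 4: ref 3 -> FAULT, frames=[5,3,-]
Step 5: ref 5 -> HIT, frames=[5,3,-]
Step 6: ref 2 -> FAULT, frames=[5,3,2]
Step 7: ref 1 -> FAULT, evict 2, frames=[5,3,1]
At step 7: evicted page 2

Answer: 2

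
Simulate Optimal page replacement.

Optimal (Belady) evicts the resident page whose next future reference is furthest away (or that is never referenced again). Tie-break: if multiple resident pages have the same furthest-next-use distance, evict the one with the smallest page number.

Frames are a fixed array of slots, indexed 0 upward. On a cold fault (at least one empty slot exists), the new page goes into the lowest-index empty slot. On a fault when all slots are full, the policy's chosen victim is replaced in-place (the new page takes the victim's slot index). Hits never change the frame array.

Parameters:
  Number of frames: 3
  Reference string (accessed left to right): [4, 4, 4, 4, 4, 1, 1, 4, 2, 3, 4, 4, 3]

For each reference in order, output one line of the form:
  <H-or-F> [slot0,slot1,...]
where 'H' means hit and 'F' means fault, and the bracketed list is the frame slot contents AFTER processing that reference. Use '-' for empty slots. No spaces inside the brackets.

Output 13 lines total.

F [4,-,-]
H [4,-,-]
H [4,-,-]
H [4,-,-]
H [4,-,-]
F [4,1,-]
H [4,1,-]
H [4,1,-]
F [4,1,2]
F [4,3,2]
H [4,3,2]
H [4,3,2]
H [4,3,2]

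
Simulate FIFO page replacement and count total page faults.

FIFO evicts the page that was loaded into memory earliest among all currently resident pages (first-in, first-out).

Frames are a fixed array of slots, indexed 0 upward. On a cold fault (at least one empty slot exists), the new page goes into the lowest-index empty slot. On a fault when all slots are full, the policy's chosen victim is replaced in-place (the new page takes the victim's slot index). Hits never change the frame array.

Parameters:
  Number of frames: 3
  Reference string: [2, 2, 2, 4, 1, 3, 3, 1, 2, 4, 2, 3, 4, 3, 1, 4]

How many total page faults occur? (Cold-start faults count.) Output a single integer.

Answer: 7

Derivation:
Step 0: ref 2 → FAULT, frames=[2,-,-]
Step 1: ref 2 → HIT, frames=[2,-,-]
Step 2: ref 2 → HIT, frames=[2,-,-]
Step 3: ref 4 → FAULT, frames=[2,4,-]
Step 4: ref 1 → FAULT, frames=[2,4,1]
Step 5: ref 3 → FAULT (evict 2), frames=[3,4,1]
Step 6: ref 3 → HIT, frames=[3,4,1]
Step 7: ref 1 → HIT, frames=[3,4,1]
Step 8: ref 2 → FAULT (evict 4), frames=[3,2,1]
Step 9: ref 4 → FAULT (evict 1), frames=[3,2,4]
Step 10: ref 2 → HIT, frames=[3,2,4]
Step 11: ref 3 → HIT, frames=[3,2,4]
Step 12: ref 4 → HIT, frames=[3,2,4]
Step 13: ref 3 → HIT, frames=[3,2,4]
Step 14: ref 1 → FAULT (evict 3), frames=[1,2,4]
Step 15: ref 4 → HIT, frames=[1,2,4]
Total faults: 7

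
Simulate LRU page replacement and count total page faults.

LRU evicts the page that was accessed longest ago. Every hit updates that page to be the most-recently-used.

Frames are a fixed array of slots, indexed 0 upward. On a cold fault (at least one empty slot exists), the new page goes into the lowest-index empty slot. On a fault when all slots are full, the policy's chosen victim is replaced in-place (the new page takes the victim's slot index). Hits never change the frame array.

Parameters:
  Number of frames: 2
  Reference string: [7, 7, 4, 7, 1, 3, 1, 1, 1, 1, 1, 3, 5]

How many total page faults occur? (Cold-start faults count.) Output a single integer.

Step 0: ref 7 → FAULT, frames=[7,-]
Step 1: ref 7 → HIT, frames=[7,-]
Step 2: ref 4 → FAULT, frames=[7,4]
Step 3: ref 7 → HIT, frames=[7,4]
Step 4: ref 1 → FAULT (evict 4), frames=[7,1]
Step 5: ref 3 → FAULT (evict 7), frames=[3,1]
Step 6: ref 1 → HIT, frames=[3,1]
Step 7: ref 1 → HIT, frames=[3,1]
Step 8: ref 1 → HIT, frames=[3,1]
Step 9: ref 1 → HIT, frames=[3,1]
Step 10: ref 1 → HIT, frames=[3,1]
Step 11: ref 3 → HIT, frames=[3,1]
Step 12: ref 5 → FAULT (evict 1), frames=[3,5]
Total faults: 5

Answer: 5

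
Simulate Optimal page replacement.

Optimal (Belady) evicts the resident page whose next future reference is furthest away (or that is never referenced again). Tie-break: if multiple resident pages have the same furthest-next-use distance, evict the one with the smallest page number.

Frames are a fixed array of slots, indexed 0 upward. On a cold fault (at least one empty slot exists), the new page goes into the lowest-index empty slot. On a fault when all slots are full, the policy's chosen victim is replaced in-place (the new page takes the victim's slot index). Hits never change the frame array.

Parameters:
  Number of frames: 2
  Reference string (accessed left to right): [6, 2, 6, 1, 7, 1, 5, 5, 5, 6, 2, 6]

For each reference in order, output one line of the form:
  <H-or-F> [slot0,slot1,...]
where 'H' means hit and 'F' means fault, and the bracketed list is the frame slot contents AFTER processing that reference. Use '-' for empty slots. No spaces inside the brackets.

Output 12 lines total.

F [6,-]
F [6,2]
H [6,2]
F [6,1]
F [7,1]
H [7,1]
F [7,5]
H [7,5]
H [7,5]
F [7,6]
F [2,6]
H [2,6]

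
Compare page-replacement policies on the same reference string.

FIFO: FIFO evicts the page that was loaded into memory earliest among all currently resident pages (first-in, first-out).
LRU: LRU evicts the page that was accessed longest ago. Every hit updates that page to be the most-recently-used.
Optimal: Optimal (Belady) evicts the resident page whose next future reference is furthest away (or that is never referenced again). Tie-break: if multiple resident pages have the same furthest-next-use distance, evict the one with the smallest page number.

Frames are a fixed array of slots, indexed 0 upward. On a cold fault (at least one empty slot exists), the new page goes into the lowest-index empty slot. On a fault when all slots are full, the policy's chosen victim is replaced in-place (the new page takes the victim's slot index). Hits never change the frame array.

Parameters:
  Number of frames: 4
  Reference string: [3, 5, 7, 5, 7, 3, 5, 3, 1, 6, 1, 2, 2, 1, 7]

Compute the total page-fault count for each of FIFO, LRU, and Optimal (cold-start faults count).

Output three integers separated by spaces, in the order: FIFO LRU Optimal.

Answer: 6 7 6

Derivation:
--- FIFO ---
  step 0: ref 3 -> FAULT, frames=[3,-,-,-] (faults so far: 1)
  step 1: ref 5 -> FAULT, frames=[3,5,-,-] (faults so far: 2)
  step 2: ref 7 -> FAULT, frames=[3,5,7,-] (faults so far: 3)
  step 3: ref 5 -> HIT, frames=[3,5,7,-] (faults so far: 3)
  step 4: ref 7 -> HIT, frames=[3,5,7,-] (faults so far: 3)
  step 5: ref 3 -> HIT, frames=[3,5,7,-] (faults so far: 3)
  step 6: ref 5 -> HIT, frames=[3,5,7,-] (faults so far: 3)
  step 7: ref 3 -> HIT, frames=[3,5,7,-] (faults so far: 3)
  step 8: ref 1 -> FAULT, frames=[3,5,7,1] (faults so far: 4)
  step 9: ref 6 -> FAULT, evict 3, frames=[6,5,7,1] (faults so far: 5)
  step 10: ref 1 -> HIT, frames=[6,5,7,1] (faults so far: 5)
  step 11: ref 2 -> FAULT, evict 5, frames=[6,2,7,1] (faults so far: 6)
  step 12: ref 2 -> HIT, frames=[6,2,7,1] (faults so far: 6)
  step 13: ref 1 -> HIT, frames=[6,2,7,1] (faults so far: 6)
  step 14: ref 7 -> HIT, frames=[6,2,7,1] (faults so far: 6)
  FIFO total faults: 6
--- LRU ---
  step 0: ref 3 -> FAULT, frames=[3,-,-,-] (faults so far: 1)
  step 1: ref 5 -> FAULT, frames=[3,5,-,-] (faults so far: 2)
  step 2: ref 7 -> FAULT, frames=[3,5,7,-] (faults so far: 3)
  step 3: ref 5 -> HIT, frames=[3,5,7,-] (faults so far: 3)
  step 4: ref 7 -> HIT, frames=[3,5,7,-] (faults so far: 3)
  step 5: ref 3 -> HIT, frames=[3,5,7,-] (faults so far: 3)
  step 6: ref 5 -> HIT, frames=[3,5,7,-] (faults so far: 3)
  step 7: ref 3 -> HIT, frames=[3,5,7,-] (faults so far: 3)
  step 8: ref 1 -> FAULT, frames=[3,5,7,1] (faults so far: 4)
  step 9: ref 6 -> FAULT, evict 7, frames=[3,5,6,1] (faults so far: 5)
  step 10: ref 1 -> HIT, frames=[3,5,6,1] (faults so far: 5)
  step 11: ref 2 -> FAULT, evict 5, frames=[3,2,6,1] (faults so far: 6)
  step 12: ref 2 -> HIT, frames=[3,2,6,1] (faults so far: 6)
  step 13: ref 1 -> HIT, frames=[3,2,6,1] (faults so far: 6)
  step 14: ref 7 -> FAULT, evict 3, frames=[7,2,6,1] (faults so far: 7)
  LRU total faults: 7
--- Optimal ---
  step 0: ref 3 -> FAULT, frames=[3,-,-,-] (faults so far: 1)
  step 1: ref 5 -> FAULT, frames=[3,5,-,-] (faults so far: 2)
  step 2: ref 7 -> FAULT, frames=[3,5,7,-] (faults so far: 3)
  step 3: ref 5 -> HIT, frames=[3,5,7,-] (faults so far: 3)
  step 4: ref 7 -> HIT, frames=[3,5,7,-] (faults so far: 3)
  step 5: ref 3 -> HIT, frames=[3,5,7,-] (faults so far: 3)
  step 6: ref 5 -> HIT, frames=[3,5,7,-] (faults so far: 3)
  step 7: ref 3 -> HIT, frames=[3,5,7,-] (faults so far: 3)
  step 8: ref 1 -> FAULT, frames=[3,5,7,1] (faults so far: 4)
  step 9: ref 6 -> FAULT, evict 3, frames=[6,5,7,1] (faults so far: 5)
  step 10: ref 1 -> HIT, frames=[6,5,7,1] (faults so far: 5)
  step 11: ref 2 -> FAULT, evict 5, frames=[6,2,7,1] (faults so far: 6)
  step 12: ref 2 -> HIT, frames=[6,2,7,1] (faults so far: 6)
  step 13: ref 1 -> HIT, frames=[6,2,7,1] (faults so far: 6)
  step 14: ref 7 -> HIT, frames=[6,2,7,1] (faults so far: 6)
  Optimal total faults: 6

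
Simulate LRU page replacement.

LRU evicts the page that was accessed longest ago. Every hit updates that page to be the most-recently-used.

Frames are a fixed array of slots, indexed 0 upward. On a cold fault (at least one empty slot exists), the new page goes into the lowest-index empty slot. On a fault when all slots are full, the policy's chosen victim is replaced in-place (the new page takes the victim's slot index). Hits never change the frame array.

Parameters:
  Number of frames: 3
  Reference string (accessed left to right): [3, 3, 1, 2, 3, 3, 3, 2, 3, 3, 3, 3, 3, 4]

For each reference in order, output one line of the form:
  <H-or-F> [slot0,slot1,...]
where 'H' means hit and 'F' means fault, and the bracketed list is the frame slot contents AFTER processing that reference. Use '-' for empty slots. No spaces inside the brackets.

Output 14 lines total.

F [3,-,-]
H [3,-,-]
F [3,1,-]
F [3,1,2]
H [3,1,2]
H [3,1,2]
H [3,1,2]
H [3,1,2]
H [3,1,2]
H [3,1,2]
H [3,1,2]
H [3,1,2]
H [3,1,2]
F [3,4,2]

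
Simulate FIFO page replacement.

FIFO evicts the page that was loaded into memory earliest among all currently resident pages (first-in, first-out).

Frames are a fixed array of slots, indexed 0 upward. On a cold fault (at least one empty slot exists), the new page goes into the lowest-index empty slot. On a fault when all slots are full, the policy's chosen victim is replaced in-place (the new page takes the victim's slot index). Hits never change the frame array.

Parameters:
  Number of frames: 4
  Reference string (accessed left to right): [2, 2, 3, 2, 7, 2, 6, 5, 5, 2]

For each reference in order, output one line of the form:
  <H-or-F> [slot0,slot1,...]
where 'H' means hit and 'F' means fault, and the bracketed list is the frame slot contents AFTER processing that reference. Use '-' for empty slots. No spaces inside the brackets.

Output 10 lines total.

F [2,-,-,-]
H [2,-,-,-]
F [2,3,-,-]
H [2,3,-,-]
F [2,3,7,-]
H [2,3,7,-]
F [2,3,7,6]
F [5,3,7,6]
H [5,3,7,6]
F [5,2,7,6]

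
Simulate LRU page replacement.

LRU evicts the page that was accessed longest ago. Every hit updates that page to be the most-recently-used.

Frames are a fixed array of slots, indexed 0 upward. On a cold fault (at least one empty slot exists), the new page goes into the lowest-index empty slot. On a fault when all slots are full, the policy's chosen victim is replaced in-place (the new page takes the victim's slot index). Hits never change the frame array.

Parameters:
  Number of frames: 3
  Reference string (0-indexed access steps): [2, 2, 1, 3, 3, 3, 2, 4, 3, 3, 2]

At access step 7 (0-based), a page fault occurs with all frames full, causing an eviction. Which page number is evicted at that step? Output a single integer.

Answer: 1

Derivation:
Step 0: ref 2 -> FAULT, frames=[2,-,-]
Step 1: ref 2 -> HIT, frames=[2,-,-]
Step 2: ref 1 -> FAULT, frames=[2,1,-]
Step 3: ref 3 -> FAULT, frames=[2,1,3]
Step 4: ref 3 -> HIT, frames=[2,1,3]
Step 5: ref 3 -> HIT, frames=[2,1,3]
Step 6: ref 2 -> HIT, frames=[2,1,3]
Step 7: ref 4 -> FAULT, evict 1, frames=[2,4,3]
At step 7: evicted page 1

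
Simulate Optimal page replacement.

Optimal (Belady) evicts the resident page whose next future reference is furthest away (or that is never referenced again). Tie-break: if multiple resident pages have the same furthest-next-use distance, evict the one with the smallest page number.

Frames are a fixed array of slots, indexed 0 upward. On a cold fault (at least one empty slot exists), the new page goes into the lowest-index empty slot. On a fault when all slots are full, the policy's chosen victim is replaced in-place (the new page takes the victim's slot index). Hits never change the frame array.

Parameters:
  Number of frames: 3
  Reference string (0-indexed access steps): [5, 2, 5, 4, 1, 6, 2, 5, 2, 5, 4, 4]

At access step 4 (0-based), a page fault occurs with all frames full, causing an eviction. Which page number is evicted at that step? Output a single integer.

Answer: 4

Derivation:
Step 0: ref 5 -> FAULT, frames=[5,-,-]
Step 1: ref 2 -> FAULT, frames=[5,2,-]
Step 2: ref 5 -> HIT, frames=[5,2,-]
Step 3: ref 4 -> FAULT, frames=[5,2,4]
Step 4: ref 1 -> FAULT, evict 4, frames=[5,2,1]
At step 4: evicted page 4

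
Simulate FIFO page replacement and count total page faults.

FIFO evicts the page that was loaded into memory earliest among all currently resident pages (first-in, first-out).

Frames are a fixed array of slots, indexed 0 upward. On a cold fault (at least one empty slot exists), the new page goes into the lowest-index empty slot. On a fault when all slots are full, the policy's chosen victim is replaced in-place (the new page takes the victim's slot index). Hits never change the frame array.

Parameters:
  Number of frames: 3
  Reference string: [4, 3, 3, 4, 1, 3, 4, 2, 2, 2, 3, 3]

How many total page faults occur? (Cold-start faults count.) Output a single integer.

Answer: 4

Derivation:
Step 0: ref 4 → FAULT, frames=[4,-,-]
Step 1: ref 3 → FAULT, frames=[4,3,-]
Step 2: ref 3 → HIT, frames=[4,3,-]
Step 3: ref 4 → HIT, frames=[4,3,-]
Step 4: ref 1 → FAULT, frames=[4,3,1]
Step 5: ref 3 → HIT, frames=[4,3,1]
Step 6: ref 4 → HIT, frames=[4,3,1]
Step 7: ref 2 → FAULT (evict 4), frames=[2,3,1]
Step 8: ref 2 → HIT, frames=[2,3,1]
Step 9: ref 2 → HIT, frames=[2,3,1]
Step 10: ref 3 → HIT, frames=[2,3,1]
Step 11: ref 3 → HIT, frames=[2,3,1]
Total faults: 4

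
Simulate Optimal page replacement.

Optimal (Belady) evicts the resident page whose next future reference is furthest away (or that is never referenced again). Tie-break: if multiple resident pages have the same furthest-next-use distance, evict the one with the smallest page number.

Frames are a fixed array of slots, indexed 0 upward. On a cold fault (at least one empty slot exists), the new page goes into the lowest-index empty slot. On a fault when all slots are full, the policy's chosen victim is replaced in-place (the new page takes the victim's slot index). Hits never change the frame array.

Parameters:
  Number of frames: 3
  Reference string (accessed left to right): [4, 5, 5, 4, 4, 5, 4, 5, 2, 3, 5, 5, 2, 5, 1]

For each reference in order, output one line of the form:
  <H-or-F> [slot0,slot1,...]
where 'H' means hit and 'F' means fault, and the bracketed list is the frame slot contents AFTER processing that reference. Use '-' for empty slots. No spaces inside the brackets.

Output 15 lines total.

F [4,-,-]
F [4,5,-]
H [4,5,-]
H [4,5,-]
H [4,5,-]
H [4,5,-]
H [4,5,-]
H [4,5,-]
F [4,5,2]
F [3,5,2]
H [3,5,2]
H [3,5,2]
H [3,5,2]
H [3,5,2]
F [3,5,1]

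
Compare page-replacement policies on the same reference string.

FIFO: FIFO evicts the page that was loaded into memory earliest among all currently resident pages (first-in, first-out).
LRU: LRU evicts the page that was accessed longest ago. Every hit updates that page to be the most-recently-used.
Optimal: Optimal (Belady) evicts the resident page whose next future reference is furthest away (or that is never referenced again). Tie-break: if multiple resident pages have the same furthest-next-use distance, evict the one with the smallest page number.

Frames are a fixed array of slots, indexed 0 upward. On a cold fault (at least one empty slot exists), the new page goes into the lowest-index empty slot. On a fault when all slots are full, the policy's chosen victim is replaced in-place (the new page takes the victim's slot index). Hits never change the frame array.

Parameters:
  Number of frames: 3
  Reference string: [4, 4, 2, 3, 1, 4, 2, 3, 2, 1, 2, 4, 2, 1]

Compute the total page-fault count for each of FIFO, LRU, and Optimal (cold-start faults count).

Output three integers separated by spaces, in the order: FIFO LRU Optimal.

--- FIFO ---
  step 0: ref 4 -> FAULT, frames=[4,-,-] (faults so far: 1)
  step 1: ref 4 -> HIT, frames=[4,-,-] (faults so far: 1)
  step 2: ref 2 -> FAULT, frames=[4,2,-] (faults so far: 2)
  step 3: ref 3 -> FAULT, frames=[4,2,3] (faults so far: 3)
  step 4: ref 1 -> FAULT, evict 4, frames=[1,2,3] (faults so far: 4)
  step 5: ref 4 -> FAULT, evict 2, frames=[1,4,3] (faults so far: 5)
  step 6: ref 2 -> FAULT, evict 3, frames=[1,4,2] (faults so far: 6)
  step 7: ref 3 -> FAULT, evict 1, frames=[3,4,2] (faults so far: 7)
  step 8: ref 2 -> HIT, frames=[3,4,2] (faults so far: 7)
  step 9: ref 1 -> FAULT, evict 4, frames=[3,1,2] (faults so far: 8)
  step 10: ref 2 -> HIT, frames=[3,1,2] (faults so far: 8)
  step 11: ref 4 -> FAULT, evict 2, frames=[3,1,4] (faults so far: 9)
  step 12: ref 2 -> FAULT, evict 3, frames=[2,1,4] (faults so far: 10)
  step 13: ref 1 -> HIT, frames=[2,1,4] (faults so far: 10)
  FIFO total faults: 10
--- LRU ---
  step 0: ref 4 -> FAULT, frames=[4,-,-] (faults so far: 1)
  step 1: ref 4 -> HIT, frames=[4,-,-] (faults so far: 1)
  step 2: ref 2 -> FAULT, frames=[4,2,-] (faults so far: 2)
  step 3: ref 3 -> FAULT, frames=[4,2,3] (faults so far: 3)
  step 4: ref 1 -> FAULT, evict 4, frames=[1,2,3] (faults so far: 4)
  step 5: ref 4 -> FAULT, evict 2, frames=[1,4,3] (faults so far: 5)
  step 6: ref 2 -> FAULT, evict 3, frames=[1,4,2] (faults so far: 6)
  step 7: ref 3 -> FAULT, evict 1, frames=[3,4,2] (faults so far: 7)
  step 8: ref 2 -> HIT, frames=[3,4,2] (faults so far: 7)
  step 9: ref 1 -> FAULT, evict 4, frames=[3,1,2] (faults so far: 8)
  step 10: ref 2 -> HIT, frames=[3,1,2] (faults so far: 8)
  step 11: ref 4 -> FAULT, evict 3, frames=[4,1,2] (faults so far: 9)
  step 12: ref 2 -> HIT, frames=[4,1,2] (faults so far: 9)
  step 13: ref 1 -> HIT, frames=[4,1,2] (faults so far: 9)
  LRU total faults: 9
--- Optimal ---
  step 0: ref 4 -> FAULT, frames=[4,-,-] (faults so far: 1)
  step 1: ref 4 -> HIT, frames=[4,-,-] (faults so far: 1)
  step 2: ref 2 -> FAULT, frames=[4,2,-] (faults so far: 2)
  step 3: ref 3 -> FAULT, frames=[4,2,3] (faults so far: 3)
  step 4: ref 1 -> FAULT, evict 3, frames=[4,2,1] (faults so far: 4)
  step 5: ref 4 -> HIT, frames=[4,2,1] (faults so far: 4)
  step 6: ref 2 -> HIT, frames=[4,2,1] (faults so far: 4)
  step 7: ref 3 -> FAULT, evict 4, frames=[3,2,1] (faults so far: 5)
  step 8: ref 2 -> HIT, frames=[3,2,1] (faults so far: 5)
  step 9: ref 1 -> HIT, frames=[3,2,1] (faults so far: 5)
  step 10: ref 2 -> HIT, frames=[3,2,1] (faults so far: 5)
  step 11: ref 4 -> FAULT, evict 3, frames=[4,2,1] (faults so far: 6)
  step 12: ref 2 -> HIT, frames=[4,2,1] (faults so far: 6)
  step 13: ref 1 -> HIT, frames=[4,2,1] (faults so far: 6)
  Optimal total faults: 6

Answer: 10 9 6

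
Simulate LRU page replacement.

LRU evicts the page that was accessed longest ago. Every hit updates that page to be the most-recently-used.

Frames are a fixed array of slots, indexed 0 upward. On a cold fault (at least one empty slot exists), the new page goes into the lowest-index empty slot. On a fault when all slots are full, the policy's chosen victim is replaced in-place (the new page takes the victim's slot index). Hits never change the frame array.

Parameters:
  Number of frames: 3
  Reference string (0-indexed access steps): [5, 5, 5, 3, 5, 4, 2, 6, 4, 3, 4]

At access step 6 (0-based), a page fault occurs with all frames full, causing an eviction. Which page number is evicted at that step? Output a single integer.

Step 0: ref 5 -> FAULT, frames=[5,-,-]
Step 1: ref 5 -> HIT, frames=[5,-,-]
Step 2: ref 5 -> HIT, frames=[5,-,-]
Step 3: ref 3 -> FAULT, frames=[5,3,-]
Step 4: ref 5 -> HIT, frames=[5,3,-]
Step 5: ref 4 -> FAULT, frames=[5,3,4]
Step 6: ref 2 -> FAULT, evict 3, frames=[5,2,4]
At step 6: evicted page 3

Answer: 3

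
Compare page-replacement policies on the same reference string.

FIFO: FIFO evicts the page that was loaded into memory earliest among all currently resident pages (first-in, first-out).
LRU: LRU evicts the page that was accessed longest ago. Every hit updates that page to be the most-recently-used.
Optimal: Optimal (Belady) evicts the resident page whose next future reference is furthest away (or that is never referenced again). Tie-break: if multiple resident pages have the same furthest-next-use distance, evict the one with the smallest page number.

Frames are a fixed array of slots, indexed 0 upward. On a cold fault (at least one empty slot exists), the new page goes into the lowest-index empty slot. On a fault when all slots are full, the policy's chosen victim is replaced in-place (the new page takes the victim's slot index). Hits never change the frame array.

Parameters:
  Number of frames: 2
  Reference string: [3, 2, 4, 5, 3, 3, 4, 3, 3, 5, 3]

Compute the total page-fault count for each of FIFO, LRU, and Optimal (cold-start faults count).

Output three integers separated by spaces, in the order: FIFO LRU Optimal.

Answer: 8 7 6

Derivation:
--- FIFO ---
  step 0: ref 3 -> FAULT, frames=[3,-] (faults so far: 1)
  step 1: ref 2 -> FAULT, frames=[3,2] (faults so far: 2)
  step 2: ref 4 -> FAULT, evict 3, frames=[4,2] (faults so far: 3)
  step 3: ref 5 -> FAULT, evict 2, frames=[4,5] (faults so far: 4)
  step 4: ref 3 -> FAULT, evict 4, frames=[3,5] (faults so far: 5)
  step 5: ref 3 -> HIT, frames=[3,5] (faults so far: 5)
  step 6: ref 4 -> FAULT, evict 5, frames=[3,4] (faults so far: 6)
  step 7: ref 3 -> HIT, frames=[3,4] (faults so far: 6)
  step 8: ref 3 -> HIT, frames=[3,4] (faults so far: 6)
  step 9: ref 5 -> FAULT, evict 3, frames=[5,4] (faults so far: 7)
  step 10: ref 3 -> FAULT, evict 4, frames=[5,3] (faults so far: 8)
  FIFO total faults: 8
--- LRU ---
  step 0: ref 3 -> FAULT, frames=[3,-] (faults so far: 1)
  step 1: ref 2 -> FAULT, frames=[3,2] (faults so far: 2)
  step 2: ref 4 -> FAULT, evict 3, frames=[4,2] (faults so far: 3)
  step 3: ref 5 -> FAULT, evict 2, frames=[4,5] (faults so far: 4)
  step 4: ref 3 -> FAULT, evict 4, frames=[3,5] (faults so far: 5)
  step 5: ref 3 -> HIT, frames=[3,5] (faults so far: 5)
  step 6: ref 4 -> FAULT, evict 5, frames=[3,4] (faults so far: 6)
  step 7: ref 3 -> HIT, frames=[3,4] (faults so far: 6)
  step 8: ref 3 -> HIT, frames=[3,4] (faults so far: 6)
  step 9: ref 5 -> FAULT, evict 4, frames=[3,5] (faults so far: 7)
  step 10: ref 3 -> HIT, frames=[3,5] (faults so far: 7)
  LRU total faults: 7
--- Optimal ---
  step 0: ref 3 -> FAULT, frames=[3,-] (faults so far: 1)
  step 1: ref 2 -> FAULT, frames=[3,2] (faults so far: 2)
  step 2: ref 4 -> FAULT, evict 2, frames=[3,4] (faults so far: 3)
  step 3: ref 5 -> FAULT, evict 4, frames=[3,5] (faults so far: 4)
  step 4: ref 3 -> HIT, frames=[3,5] (faults so far: 4)
  step 5: ref 3 -> HIT, frames=[3,5] (faults so far: 4)
  step 6: ref 4 -> FAULT, evict 5, frames=[3,4] (faults so far: 5)
  step 7: ref 3 -> HIT, frames=[3,4] (faults so far: 5)
  step 8: ref 3 -> HIT, frames=[3,4] (faults so far: 5)
  step 9: ref 5 -> FAULT, evict 4, frames=[3,5] (faults so far: 6)
  step 10: ref 3 -> HIT, frames=[3,5] (faults so far: 6)
  Optimal total faults: 6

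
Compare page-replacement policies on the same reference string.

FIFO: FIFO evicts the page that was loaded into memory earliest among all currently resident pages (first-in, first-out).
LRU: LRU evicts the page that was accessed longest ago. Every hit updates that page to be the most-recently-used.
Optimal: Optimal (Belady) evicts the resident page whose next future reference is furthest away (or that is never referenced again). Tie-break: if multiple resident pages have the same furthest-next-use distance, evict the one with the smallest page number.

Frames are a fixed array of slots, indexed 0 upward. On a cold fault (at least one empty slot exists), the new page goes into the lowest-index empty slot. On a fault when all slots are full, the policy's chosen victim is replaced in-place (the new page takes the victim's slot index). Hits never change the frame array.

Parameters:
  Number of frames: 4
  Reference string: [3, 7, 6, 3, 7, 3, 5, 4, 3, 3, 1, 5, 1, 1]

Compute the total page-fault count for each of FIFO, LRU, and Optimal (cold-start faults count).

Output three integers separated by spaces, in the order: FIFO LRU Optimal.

--- FIFO ---
  step 0: ref 3 -> FAULT, frames=[3,-,-,-] (faults so far: 1)
  step 1: ref 7 -> FAULT, frames=[3,7,-,-] (faults so far: 2)
  step 2: ref 6 -> FAULT, frames=[3,7,6,-] (faults so far: 3)
  step 3: ref 3 -> HIT, frames=[3,7,6,-] (faults so far: 3)
  step 4: ref 7 -> HIT, frames=[3,7,6,-] (faults so far: 3)
  step 5: ref 3 -> HIT, frames=[3,7,6,-] (faults so far: 3)
  step 6: ref 5 -> FAULT, frames=[3,7,6,5] (faults so far: 4)
  step 7: ref 4 -> FAULT, evict 3, frames=[4,7,6,5] (faults so far: 5)
  step 8: ref 3 -> FAULT, evict 7, frames=[4,3,6,5] (faults so far: 6)
  step 9: ref 3 -> HIT, frames=[4,3,6,5] (faults so far: 6)
  step 10: ref 1 -> FAULT, evict 6, frames=[4,3,1,5] (faults so far: 7)
  step 11: ref 5 -> HIT, frames=[4,3,1,5] (faults so far: 7)
  step 12: ref 1 -> HIT, frames=[4,3,1,5] (faults so far: 7)
  step 13: ref 1 -> HIT, frames=[4,3,1,5] (faults so far: 7)
  FIFO total faults: 7
--- LRU ---
  step 0: ref 3 -> FAULT, frames=[3,-,-,-] (faults so far: 1)
  step 1: ref 7 -> FAULT, frames=[3,7,-,-] (faults so far: 2)
  step 2: ref 6 -> FAULT, frames=[3,7,6,-] (faults so far: 3)
  step 3: ref 3 -> HIT, frames=[3,7,6,-] (faults so far: 3)
  step 4: ref 7 -> HIT, frames=[3,7,6,-] (faults so far: 3)
  step 5: ref 3 -> HIT, frames=[3,7,6,-] (faults so far: 3)
  step 6: ref 5 -> FAULT, frames=[3,7,6,5] (faults so far: 4)
  step 7: ref 4 -> FAULT, evict 6, frames=[3,7,4,5] (faults so far: 5)
  step 8: ref 3 -> HIT, frames=[3,7,4,5] (faults so far: 5)
  step 9: ref 3 -> HIT, frames=[3,7,4,5] (faults so far: 5)
  step 10: ref 1 -> FAULT, evict 7, frames=[3,1,4,5] (faults so far: 6)
  step 11: ref 5 -> HIT, frames=[3,1,4,5] (faults so far: 6)
  step 12: ref 1 -> HIT, frames=[3,1,4,5] (faults so far: 6)
  step 13: ref 1 -> HIT, frames=[3,1,4,5] (faults so far: 6)
  LRU total faults: 6
--- Optimal ---
  step 0: ref 3 -> FAULT, frames=[3,-,-,-] (faults so far: 1)
  step 1: ref 7 -> FAULT, frames=[3,7,-,-] (faults so far: 2)
  step 2: ref 6 -> FAULT, frames=[3,7,6,-] (faults so far: 3)
  step 3: ref 3 -> HIT, frames=[3,7,6,-] (faults so far: 3)
  step 4: ref 7 -> HIT, frames=[3,7,6,-] (faults so far: 3)
  step 5: ref 3 -> HIT, frames=[3,7,6,-] (faults so far: 3)
  step 6: ref 5 -> FAULT, frames=[3,7,6,5] (faults so far: 4)
  step 7: ref 4 -> FAULT, evict 6, frames=[3,7,4,5] (faults so far: 5)
  step 8: ref 3 -> HIT, frames=[3,7,4,5] (faults so far: 5)
  step 9: ref 3 -> HIT, frames=[3,7,4,5] (faults so far: 5)
  step 10: ref 1 -> FAULT, evict 3, frames=[1,7,4,5] (faults so far: 6)
  step 11: ref 5 -> HIT, frames=[1,7,4,5] (faults so far: 6)
  step 12: ref 1 -> HIT, frames=[1,7,4,5] (faults so far: 6)
  step 13: ref 1 -> HIT, frames=[1,7,4,5] (faults so far: 6)
  Optimal total faults: 6

Answer: 7 6 6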